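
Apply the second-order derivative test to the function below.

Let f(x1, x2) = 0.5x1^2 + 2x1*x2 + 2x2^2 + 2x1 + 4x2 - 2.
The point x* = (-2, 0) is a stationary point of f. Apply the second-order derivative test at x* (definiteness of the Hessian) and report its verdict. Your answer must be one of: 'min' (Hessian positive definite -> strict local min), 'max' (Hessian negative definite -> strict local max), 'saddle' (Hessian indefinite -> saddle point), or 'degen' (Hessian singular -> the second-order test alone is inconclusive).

Compute the Hessian H = grad^2 f:
  H = [[1, 2], [2, 4]]
Verify stationarity: grad f(x*) = H x* + g = (0, 0).
Eigenvalues of H: 0, 5.
H has a zero eigenvalue (singular; positive semidefinite but not definite), so H is neither positive definite, negative definite, nor indefinite. The second-order test alone is inconclusive -> degen.
(Indeed, f is constant along the null direction of H through x*, so x* is not a strict local extremum.)

degen


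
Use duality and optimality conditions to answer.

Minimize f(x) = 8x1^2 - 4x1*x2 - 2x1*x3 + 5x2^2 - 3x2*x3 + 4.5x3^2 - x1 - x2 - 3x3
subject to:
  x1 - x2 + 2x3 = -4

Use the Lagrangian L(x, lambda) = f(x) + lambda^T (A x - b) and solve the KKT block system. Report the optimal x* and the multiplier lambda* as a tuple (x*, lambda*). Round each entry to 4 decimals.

Form the Lagrangian:
  L(x, lambda) = (1/2) x^T Q x + c^T x + lambda^T (A x - b)
Stationarity (grad_x L = 0): Q x + c + A^T lambda = 0.
Primal feasibility: A x = b.

This gives the KKT block system:
  [ Q   A^T ] [ x     ]   [-c ]
  [ A    0  ] [ lambda ] = [ b ]

Solving the linear system:
  x*      = (-0.6045, 0.2188, -1.5883)
  lambda* = (8.3712)
  f(x*)   = 19.3177

x* = (-0.6045, 0.2188, -1.5883), lambda* = (8.3712)


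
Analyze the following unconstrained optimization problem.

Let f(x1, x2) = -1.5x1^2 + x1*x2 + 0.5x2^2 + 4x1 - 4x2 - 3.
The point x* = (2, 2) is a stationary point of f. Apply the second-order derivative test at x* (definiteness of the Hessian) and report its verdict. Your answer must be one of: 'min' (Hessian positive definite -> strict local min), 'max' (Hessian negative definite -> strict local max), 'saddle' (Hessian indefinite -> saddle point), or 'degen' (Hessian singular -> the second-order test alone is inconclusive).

Compute the Hessian H = grad^2 f:
  H = [[-3, 1], [1, 1]]
Verify stationarity: grad f(x*) = H x* + g = (0, 0).
Eigenvalues of H: -3.2361, 1.2361.
Eigenvalues have mixed signs, so H is indefinite -> x* is a saddle point.

saddle


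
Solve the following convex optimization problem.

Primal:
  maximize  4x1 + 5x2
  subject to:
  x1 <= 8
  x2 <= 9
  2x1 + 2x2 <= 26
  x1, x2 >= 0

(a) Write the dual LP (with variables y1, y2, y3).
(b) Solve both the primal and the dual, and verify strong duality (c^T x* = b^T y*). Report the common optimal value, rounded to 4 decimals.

The standard primal-dual pair for 'max c^T x s.t. A x <= b, x >= 0' is:
  Dual:  min b^T y  s.t.  A^T y >= c,  y >= 0.

So the dual LP is:
  minimize  8y1 + 9y2 + 26y3
  subject to:
    y1 + 2y3 >= 4
    y2 + 2y3 >= 5
    y1, y2, y3 >= 0

Solving the primal: x* = (4, 9).
  primal value c^T x* = 61.
Solving the dual: y* = (0, 1, 2).
  dual value b^T y* = 61.
Strong duality: c^T x* = b^T y*. Confirmed.

61


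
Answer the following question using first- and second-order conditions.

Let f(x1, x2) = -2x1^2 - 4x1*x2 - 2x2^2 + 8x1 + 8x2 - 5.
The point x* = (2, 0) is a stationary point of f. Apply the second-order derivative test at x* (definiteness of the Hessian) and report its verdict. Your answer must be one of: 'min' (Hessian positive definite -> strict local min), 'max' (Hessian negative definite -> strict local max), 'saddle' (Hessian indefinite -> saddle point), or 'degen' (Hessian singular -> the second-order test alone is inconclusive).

Compute the Hessian H = grad^2 f:
  H = [[-4, -4], [-4, -4]]
Verify stationarity: grad f(x*) = H x* + g = (0, 0).
Eigenvalues of H: -8, 0.
H has a zero eigenvalue (singular; negative semidefinite but not definite), so H is neither positive definite, negative definite, nor indefinite. The second-order test alone is inconclusive -> degen.
(Indeed, f is constant along the null direction of H through x*, so x* is not a strict local extremum.)

degen


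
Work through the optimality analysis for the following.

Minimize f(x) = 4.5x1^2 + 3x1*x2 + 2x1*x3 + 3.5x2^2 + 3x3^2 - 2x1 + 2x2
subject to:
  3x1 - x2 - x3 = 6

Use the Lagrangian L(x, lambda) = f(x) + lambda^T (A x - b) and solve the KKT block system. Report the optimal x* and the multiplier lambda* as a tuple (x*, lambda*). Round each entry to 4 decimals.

Form the Lagrangian:
  L(x, lambda) = (1/2) x^T Q x + c^T x + lambda^T (A x - b)
Stationarity (grad_x L = 0): Q x + c + A^T lambda = 0.
Primal feasibility: A x = b.

This gives the KKT block system:
  [ Q   A^T ] [ x     ]   [-c ]
  [ A    0  ] [ lambda ] = [ b ]

Solving the linear system:
  x*      = (1.3703, -1.1312, -0.758)
  lambda* = (-1.8076)
  f(x*)   = 2.9213

x* = (1.3703, -1.1312, -0.758), lambda* = (-1.8076)


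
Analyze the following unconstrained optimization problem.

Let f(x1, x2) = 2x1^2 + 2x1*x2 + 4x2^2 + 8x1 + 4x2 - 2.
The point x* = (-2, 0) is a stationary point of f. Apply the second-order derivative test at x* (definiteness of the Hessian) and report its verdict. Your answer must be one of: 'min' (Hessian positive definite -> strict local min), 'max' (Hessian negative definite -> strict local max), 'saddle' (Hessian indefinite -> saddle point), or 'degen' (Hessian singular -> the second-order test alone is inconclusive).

Compute the Hessian H = grad^2 f:
  H = [[4, 2], [2, 8]]
Verify stationarity: grad f(x*) = H x* + g = (0, 0).
Eigenvalues of H: 3.1716, 8.8284.
Both eigenvalues > 0, so H is positive definite -> x* is a strict local min.

min


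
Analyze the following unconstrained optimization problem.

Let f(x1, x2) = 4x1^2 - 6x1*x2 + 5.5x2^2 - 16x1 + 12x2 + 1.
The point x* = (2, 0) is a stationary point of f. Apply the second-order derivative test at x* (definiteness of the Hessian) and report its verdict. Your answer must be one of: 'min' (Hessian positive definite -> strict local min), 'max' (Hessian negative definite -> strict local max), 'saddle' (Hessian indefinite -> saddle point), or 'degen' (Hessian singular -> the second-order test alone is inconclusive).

Compute the Hessian H = grad^2 f:
  H = [[8, -6], [-6, 11]]
Verify stationarity: grad f(x*) = H x* + g = (0, 0).
Eigenvalues of H: 3.3153, 15.6847.
Both eigenvalues > 0, so H is positive definite -> x* is a strict local min.

min


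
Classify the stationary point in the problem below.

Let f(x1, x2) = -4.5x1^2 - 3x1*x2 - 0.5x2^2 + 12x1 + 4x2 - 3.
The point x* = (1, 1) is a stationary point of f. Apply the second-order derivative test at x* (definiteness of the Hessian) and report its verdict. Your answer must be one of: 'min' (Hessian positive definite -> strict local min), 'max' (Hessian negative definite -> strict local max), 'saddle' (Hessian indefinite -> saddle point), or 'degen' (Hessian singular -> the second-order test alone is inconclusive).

Compute the Hessian H = grad^2 f:
  H = [[-9, -3], [-3, -1]]
Verify stationarity: grad f(x*) = H x* + g = (0, 0).
Eigenvalues of H: -10, 0.
H has a zero eigenvalue (singular; negative semidefinite but not definite), so H is neither positive definite, negative definite, nor indefinite. The second-order test alone is inconclusive -> degen.
(Indeed, f is constant along the null direction of H through x*, so x* is not a strict local extremum.)

degen


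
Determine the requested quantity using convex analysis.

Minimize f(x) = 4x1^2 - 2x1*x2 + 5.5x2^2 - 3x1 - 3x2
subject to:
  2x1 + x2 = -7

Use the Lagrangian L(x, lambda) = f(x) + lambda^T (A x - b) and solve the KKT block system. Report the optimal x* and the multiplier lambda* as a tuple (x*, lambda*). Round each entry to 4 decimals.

Form the Lagrangian:
  L(x, lambda) = (1/2) x^T Q x + c^T x + lambda^T (A x - b)
Stationarity (grad_x L = 0): Q x + c + A^T lambda = 0.
Primal feasibility: A x = b.

This gives the KKT block system:
  [ Q   A^T ] [ x     ]   [-c ]
  [ A    0  ] [ lambda ] = [ b ]

Solving the linear system:
  x*      = (-2.85, -1.3)
  lambda* = (11.6)
  f(x*)   = 46.825

x* = (-2.85, -1.3), lambda* = (11.6)


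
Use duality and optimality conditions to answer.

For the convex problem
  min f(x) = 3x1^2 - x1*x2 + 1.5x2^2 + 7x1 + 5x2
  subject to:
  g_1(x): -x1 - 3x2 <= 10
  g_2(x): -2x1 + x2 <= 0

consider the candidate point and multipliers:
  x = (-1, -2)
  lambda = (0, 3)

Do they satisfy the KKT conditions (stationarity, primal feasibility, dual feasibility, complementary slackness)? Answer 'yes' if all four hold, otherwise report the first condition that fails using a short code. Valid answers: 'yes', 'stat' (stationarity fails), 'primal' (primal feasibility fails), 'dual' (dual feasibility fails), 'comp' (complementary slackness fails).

Gradient of f: grad f(x) = Q x + c = (3, 0)
Constraint values g_i(x) = a_i^T x - b_i:
  g_1((-1, -2)) = -3
  g_2((-1, -2)) = 0
Stationarity residual: grad f(x) + sum_i lambda_i a_i = (-3, 3)
  -> stationarity FAILS
Primal feasibility (all g_i <= 0): OK
Dual feasibility (all lambda_i >= 0): OK
Complementary slackness (lambda_i * g_i(x) = 0 for all i): OK

Verdict: the first failing condition is stationarity -> stat.

stat


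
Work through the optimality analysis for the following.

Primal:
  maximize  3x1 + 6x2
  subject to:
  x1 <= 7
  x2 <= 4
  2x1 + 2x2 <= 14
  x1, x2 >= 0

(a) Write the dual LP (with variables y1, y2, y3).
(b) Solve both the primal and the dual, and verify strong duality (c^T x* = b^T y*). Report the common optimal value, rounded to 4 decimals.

The standard primal-dual pair for 'max c^T x s.t. A x <= b, x >= 0' is:
  Dual:  min b^T y  s.t.  A^T y >= c,  y >= 0.

So the dual LP is:
  minimize  7y1 + 4y2 + 14y3
  subject to:
    y1 + 2y3 >= 3
    y2 + 2y3 >= 6
    y1, y2, y3 >= 0

Solving the primal: x* = (3, 4).
  primal value c^T x* = 33.
Solving the dual: y* = (0, 3, 1.5).
  dual value b^T y* = 33.
Strong duality: c^T x* = b^T y*. Confirmed.

33


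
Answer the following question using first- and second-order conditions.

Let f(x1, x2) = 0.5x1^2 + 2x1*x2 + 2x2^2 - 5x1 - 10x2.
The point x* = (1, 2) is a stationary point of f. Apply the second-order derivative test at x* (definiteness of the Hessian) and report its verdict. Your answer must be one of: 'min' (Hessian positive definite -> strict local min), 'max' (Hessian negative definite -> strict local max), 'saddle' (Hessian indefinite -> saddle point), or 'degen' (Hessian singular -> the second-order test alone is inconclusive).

Compute the Hessian H = grad^2 f:
  H = [[1, 2], [2, 4]]
Verify stationarity: grad f(x*) = H x* + g = (0, 0).
Eigenvalues of H: 0, 5.
H has a zero eigenvalue (singular; positive semidefinite but not definite), so H is neither positive definite, negative definite, nor indefinite. The second-order test alone is inconclusive -> degen.
(Indeed, f is constant along the null direction of H through x*, so x* is not a strict local extremum.)

degen


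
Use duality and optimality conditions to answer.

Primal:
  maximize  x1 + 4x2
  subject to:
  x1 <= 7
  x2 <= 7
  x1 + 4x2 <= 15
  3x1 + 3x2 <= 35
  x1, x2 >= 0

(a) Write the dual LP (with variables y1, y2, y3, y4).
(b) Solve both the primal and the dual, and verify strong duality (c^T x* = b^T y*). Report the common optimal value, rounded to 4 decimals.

The standard primal-dual pair for 'max c^T x s.t. A x <= b, x >= 0' is:
  Dual:  min b^T y  s.t.  A^T y >= c,  y >= 0.

So the dual LP is:
  minimize  7y1 + 7y2 + 15y3 + 35y4
  subject to:
    y1 + y3 + 3y4 >= 1
    y2 + 4y3 + 3y4 >= 4
    y1, y2, y3, y4 >= 0

Solving the primal: x* = (0, 3.75).
  primal value c^T x* = 15.
Solving the dual: y* = (0, 0, 1, 0).
  dual value b^T y* = 15.
Strong duality: c^T x* = b^T y*. Confirmed.

15


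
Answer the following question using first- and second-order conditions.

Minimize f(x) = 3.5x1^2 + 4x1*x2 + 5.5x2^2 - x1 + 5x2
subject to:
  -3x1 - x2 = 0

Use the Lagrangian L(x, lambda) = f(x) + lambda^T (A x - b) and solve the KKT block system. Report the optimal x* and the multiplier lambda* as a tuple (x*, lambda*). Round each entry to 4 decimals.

Form the Lagrangian:
  L(x, lambda) = (1/2) x^T Q x + c^T x + lambda^T (A x - b)
Stationarity (grad_x L = 0): Q x + c + A^T lambda = 0.
Primal feasibility: A x = b.

This gives the KKT block system:
  [ Q   A^T ] [ x     ]   [-c ]
  [ A    0  ] [ lambda ] = [ b ]

Solving the linear system:
  x*      = (0.1951, -0.5854)
  lambda* = (-0.6585)
  f(x*)   = -1.561

x* = (0.1951, -0.5854), lambda* = (-0.6585)


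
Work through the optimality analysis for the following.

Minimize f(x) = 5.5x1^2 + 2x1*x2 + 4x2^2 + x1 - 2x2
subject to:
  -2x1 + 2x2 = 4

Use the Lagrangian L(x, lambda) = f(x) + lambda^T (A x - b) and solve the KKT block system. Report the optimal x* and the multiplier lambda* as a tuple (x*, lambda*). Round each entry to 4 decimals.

Form the Lagrangian:
  L(x, lambda) = (1/2) x^T Q x + c^T x + lambda^T (A x - b)
Stationarity (grad_x L = 0): Q x + c + A^T lambda = 0.
Primal feasibility: A x = b.

This gives the KKT block system:
  [ Q   A^T ] [ x     ]   [-c ]
  [ A    0  ] [ lambda ] = [ b ]

Solving the linear system:
  x*      = (-0.8261, 1.1739)
  lambda* = (-2.8696)
  f(x*)   = 4.1522

x* = (-0.8261, 1.1739), lambda* = (-2.8696)


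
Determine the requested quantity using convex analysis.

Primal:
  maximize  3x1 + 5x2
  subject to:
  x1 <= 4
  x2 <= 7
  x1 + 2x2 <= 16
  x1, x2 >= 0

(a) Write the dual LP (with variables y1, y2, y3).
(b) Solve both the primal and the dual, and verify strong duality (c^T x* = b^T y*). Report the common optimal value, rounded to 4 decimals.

The standard primal-dual pair for 'max c^T x s.t. A x <= b, x >= 0' is:
  Dual:  min b^T y  s.t.  A^T y >= c,  y >= 0.

So the dual LP is:
  minimize  4y1 + 7y2 + 16y3
  subject to:
    y1 + y3 >= 3
    y2 + 2y3 >= 5
    y1, y2, y3 >= 0

Solving the primal: x* = (4, 6).
  primal value c^T x* = 42.
Solving the dual: y* = (0.5, 0, 2.5).
  dual value b^T y* = 42.
Strong duality: c^T x* = b^T y*. Confirmed.

42


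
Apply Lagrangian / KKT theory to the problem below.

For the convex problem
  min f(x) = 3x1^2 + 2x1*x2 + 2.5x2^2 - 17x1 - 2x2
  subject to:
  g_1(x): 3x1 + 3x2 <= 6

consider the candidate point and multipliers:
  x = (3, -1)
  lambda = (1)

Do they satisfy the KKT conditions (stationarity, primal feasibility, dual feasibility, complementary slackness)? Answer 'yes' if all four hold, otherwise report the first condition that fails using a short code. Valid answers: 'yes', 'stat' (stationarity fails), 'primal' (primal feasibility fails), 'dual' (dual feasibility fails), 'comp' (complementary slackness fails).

Gradient of f: grad f(x) = Q x + c = (-1, -1)
Constraint values g_i(x) = a_i^T x - b_i:
  g_1((3, -1)) = 0
Stationarity residual: grad f(x) + sum_i lambda_i a_i = (2, 2)
  -> stationarity FAILS
Primal feasibility (all g_i <= 0): OK
Dual feasibility (all lambda_i >= 0): OK
Complementary slackness (lambda_i * g_i(x) = 0 for all i): OK

Verdict: the first failing condition is stationarity -> stat.

stat


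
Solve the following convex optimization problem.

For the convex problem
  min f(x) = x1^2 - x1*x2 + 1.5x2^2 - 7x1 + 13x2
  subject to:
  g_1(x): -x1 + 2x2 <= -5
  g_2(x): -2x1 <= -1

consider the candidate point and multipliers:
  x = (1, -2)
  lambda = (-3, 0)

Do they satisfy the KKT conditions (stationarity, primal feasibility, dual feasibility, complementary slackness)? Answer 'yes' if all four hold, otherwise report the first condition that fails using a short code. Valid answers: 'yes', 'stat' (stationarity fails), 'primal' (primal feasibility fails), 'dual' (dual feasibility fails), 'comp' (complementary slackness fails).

Gradient of f: grad f(x) = Q x + c = (-3, 6)
Constraint values g_i(x) = a_i^T x - b_i:
  g_1((1, -2)) = 0
  g_2((1, -2)) = -1
Stationarity residual: grad f(x) + sum_i lambda_i a_i = (0, 0)
  -> stationarity OK
Primal feasibility (all g_i <= 0): OK
Dual feasibility (all lambda_i >= 0): FAILS
Complementary slackness (lambda_i * g_i(x) = 0 for all i): OK

Verdict: the first failing condition is dual_feasibility -> dual.

dual


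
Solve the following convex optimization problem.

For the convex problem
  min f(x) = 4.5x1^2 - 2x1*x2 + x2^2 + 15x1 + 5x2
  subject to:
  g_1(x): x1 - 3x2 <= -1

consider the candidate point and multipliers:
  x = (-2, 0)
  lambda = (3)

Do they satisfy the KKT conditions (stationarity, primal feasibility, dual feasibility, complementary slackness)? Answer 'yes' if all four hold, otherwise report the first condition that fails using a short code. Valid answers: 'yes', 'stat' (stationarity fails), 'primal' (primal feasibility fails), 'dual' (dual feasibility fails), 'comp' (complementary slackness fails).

Gradient of f: grad f(x) = Q x + c = (-3, 9)
Constraint values g_i(x) = a_i^T x - b_i:
  g_1((-2, 0)) = -1
Stationarity residual: grad f(x) + sum_i lambda_i a_i = (0, 0)
  -> stationarity OK
Primal feasibility (all g_i <= 0): OK
Dual feasibility (all lambda_i >= 0): OK
Complementary slackness (lambda_i * g_i(x) = 0 for all i): FAILS

Verdict: the first failing condition is complementary_slackness -> comp.

comp


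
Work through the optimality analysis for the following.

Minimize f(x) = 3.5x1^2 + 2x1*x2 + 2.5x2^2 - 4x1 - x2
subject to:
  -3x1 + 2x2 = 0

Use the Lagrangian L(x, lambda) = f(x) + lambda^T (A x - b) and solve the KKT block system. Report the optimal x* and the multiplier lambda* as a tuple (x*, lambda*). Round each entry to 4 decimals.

Form the Lagrangian:
  L(x, lambda) = (1/2) x^T Q x + c^T x + lambda^T (A x - b)
Stationarity (grad_x L = 0): Q x + c + A^T lambda = 0.
Primal feasibility: A x = b.

This gives the KKT block system:
  [ Q   A^T ] [ x     ]   [-c ]
  [ A    0  ] [ lambda ] = [ b ]

Solving the linear system:
  x*      = (0.2268, 0.3402)
  lambda* = (-0.5773)
  f(x*)   = -0.6237

x* = (0.2268, 0.3402), lambda* = (-0.5773)


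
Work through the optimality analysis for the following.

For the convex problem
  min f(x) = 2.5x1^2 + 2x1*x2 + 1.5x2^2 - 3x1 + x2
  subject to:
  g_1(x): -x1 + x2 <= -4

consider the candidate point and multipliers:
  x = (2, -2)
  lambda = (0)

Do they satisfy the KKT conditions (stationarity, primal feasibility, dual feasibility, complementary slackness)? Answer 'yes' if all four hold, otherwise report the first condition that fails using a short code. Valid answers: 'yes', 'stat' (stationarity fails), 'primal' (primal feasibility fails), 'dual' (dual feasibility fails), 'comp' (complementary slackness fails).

Gradient of f: grad f(x) = Q x + c = (3, -1)
Constraint values g_i(x) = a_i^T x - b_i:
  g_1((2, -2)) = 0
Stationarity residual: grad f(x) + sum_i lambda_i a_i = (3, -1)
  -> stationarity FAILS
Primal feasibility (all g_i <= 0): OK
Dual feasibility (all lambda_i >= 0): OK
Complementary slackness (lambda_i * g_i(x) = 0 for all i): OK

Verdict: the first failing condition is stationarity -> stat.

stat


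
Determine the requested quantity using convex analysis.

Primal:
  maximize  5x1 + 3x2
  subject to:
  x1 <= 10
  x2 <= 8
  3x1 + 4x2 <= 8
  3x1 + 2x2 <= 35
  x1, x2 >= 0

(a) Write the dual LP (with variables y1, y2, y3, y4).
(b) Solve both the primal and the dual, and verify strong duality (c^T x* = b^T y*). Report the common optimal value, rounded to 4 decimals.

The standard primal-dual pair for 'max c^T x s.t. A x <= b, x >= 0' is:
  Dual:  min b^T y  s.t.  A^T y >= c,  y >= 0.

So the dual LP is:
  minimize  10y1 + 8y2 + 8y3 + 35y4
  subject to:
    y1 + 3y3 + 3y4 >= 5
    y2 + 4y3 + 2y4 >= 3
    y1, y2, y3, y4 >= 0

Solving the primal: x* = (2.6667, 0).
  primal value c^T x* = 13.3333.
Solving the dual: y* = (0, 0, 1.6667, 0).
  dual value b^T y* = 13.3333.
Strong duality: c^T x* = b^T y*. Confirmed.

13.3333


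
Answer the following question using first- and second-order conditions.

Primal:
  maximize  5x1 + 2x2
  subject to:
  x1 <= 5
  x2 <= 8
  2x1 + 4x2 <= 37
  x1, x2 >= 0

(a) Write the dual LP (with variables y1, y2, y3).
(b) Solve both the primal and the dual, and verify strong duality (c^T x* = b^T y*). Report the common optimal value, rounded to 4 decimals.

The standard primal-dual pair for 'max c^T x s.t. A x <= b, x >= 0' is:
  Dual:  min b^T y  s.t.  A^T y >= c,  y >= 0.

So the dual LP is:
  minimize  5y1 + 8y2 + 37y3
  subject to:
    y1 + 2y3 >= 5
    y2 + 4y3 >= 2
    y1, y2, y3 >= 0

Solving the primal: x* = (5, 6.75).
  primal value c^T x* = 38.5.
Solving the dual: y* = (4, 0, 0.5).
  dual value b^T y* = 38.5.
Strong duality: c^T x* = b^T y*. Confirmed.

38.5


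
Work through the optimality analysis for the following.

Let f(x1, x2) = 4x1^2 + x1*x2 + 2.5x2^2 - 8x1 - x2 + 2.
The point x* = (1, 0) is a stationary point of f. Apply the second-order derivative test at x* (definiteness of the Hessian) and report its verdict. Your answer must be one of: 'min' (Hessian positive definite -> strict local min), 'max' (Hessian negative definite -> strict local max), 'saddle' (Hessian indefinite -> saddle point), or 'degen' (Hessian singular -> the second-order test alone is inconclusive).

Compute the Hessian H = grad^2 f:
  H = [[8, 1], [1, 5]]
Verify stationarity: grad f(x*) = H x* + g = (0, 0).
Eigenvalues of H: 4.6972, 8.3028.
Both eigenvalues > 0, so H is positive definite -> x* is a strict local min.

min


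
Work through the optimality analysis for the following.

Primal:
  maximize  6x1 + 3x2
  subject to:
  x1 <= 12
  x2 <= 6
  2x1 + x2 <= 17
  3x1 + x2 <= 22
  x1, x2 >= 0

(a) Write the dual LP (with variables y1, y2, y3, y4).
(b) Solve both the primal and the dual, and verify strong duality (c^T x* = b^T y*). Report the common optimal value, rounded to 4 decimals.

The standard primal-dual pair for 'max c^T x s.t. A x <= b, x >= 0' is:
  Dual:  min b^T y  s.t.  A^T y >= c,  y >= 0.

So the dual LP is:
  minimize  12y1 + 6y2 + 17y3 + 22y4
  subject to:
    y1 + 2y3 + 3y4 >= 6
    y2 + y3 + y4 >= 3
    y1, y2, y3, y4 >= 0

Solving the primal: x* = (5.3333, 6).
  primal value c^T x* = 50.
Solving the dual: y* = (0, 1, 0, 2).
  dual value b^T y* = 50.
Strong duality: c^T x* = b^T y*. Confirmed.

50


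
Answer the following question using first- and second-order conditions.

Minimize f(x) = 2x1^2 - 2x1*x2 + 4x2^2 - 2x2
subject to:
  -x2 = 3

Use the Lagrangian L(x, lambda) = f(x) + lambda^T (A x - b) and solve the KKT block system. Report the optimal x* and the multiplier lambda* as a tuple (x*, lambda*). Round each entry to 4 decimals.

Form the Lagrangian:
  L(x, lambda) = (1/2) x^T Q x + c^T x + lambda^T (A x - b)
Stationarity (grad_x L = 0): Q x + c + A^T lambda = 0.
Primal feasibility: A x = b.

This gives the KKT block system:
  [ Q   A^T ] [ x     ]   [-c ]
  [ A    0  ] [ lambda ] = [ b ]

Solving the linear system:
  x*      = (-1.5, -3)
  lambda* = (-23)
  f(x*)   = 37.5

x* = (-1.5, -3), lambda* = (-23)


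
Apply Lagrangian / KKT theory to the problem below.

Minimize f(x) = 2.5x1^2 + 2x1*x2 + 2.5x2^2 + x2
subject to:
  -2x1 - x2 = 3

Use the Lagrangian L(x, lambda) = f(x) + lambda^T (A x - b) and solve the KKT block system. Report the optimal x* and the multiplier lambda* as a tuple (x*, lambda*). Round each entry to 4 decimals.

Form the Lagrangian:
  L(x, lambda) = (1/2) x^T Q x + c^T x + lambda^T (A x - b)
Stationarity (grad_x L = 0): Q x + c + A^T lambda = 0.
Primal feasibility: A x = b.

This gives the KKT block system:
  [ Q   A^T ] [ x     ]   [-c ]
  [ A    0  ] [ lambda ] = [ b ]

Solving the linear system:
  x*      = (-1.2941, -0.4118)
  lambda* = (-3.6471)
  f(x*)   = 5.2647

x* = (-1.2941, -0.4118), lambda* = (-3.6471)


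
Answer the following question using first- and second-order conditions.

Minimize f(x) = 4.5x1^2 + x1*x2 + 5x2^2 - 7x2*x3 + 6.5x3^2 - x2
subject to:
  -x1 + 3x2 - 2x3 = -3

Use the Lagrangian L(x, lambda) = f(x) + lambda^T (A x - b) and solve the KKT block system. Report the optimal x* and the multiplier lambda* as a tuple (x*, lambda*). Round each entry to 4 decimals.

Form the Lagrangian:
  L(x, lambda) = (1/2) x^T Q x + c^T x + lambda^T (A x - b)
Stationarity (grad_x L = 0): Q x + c + A^T lambda = 0.
Primal feasibility: A x = b.

This gives the KKT block system:
  [ Q   A^T ] [ x     ]   [-c ]
  [ A    0  ] [ lambda ] = [ b ]

Solving the linear system:
  x*      = (0.4324, -0.8482, 0.0115)
  lambda* = (3.0434)
  f(x*)   = 4.9892

x* = (0.4324, -0.8482, 0.0115), lambda* = (3.0434)


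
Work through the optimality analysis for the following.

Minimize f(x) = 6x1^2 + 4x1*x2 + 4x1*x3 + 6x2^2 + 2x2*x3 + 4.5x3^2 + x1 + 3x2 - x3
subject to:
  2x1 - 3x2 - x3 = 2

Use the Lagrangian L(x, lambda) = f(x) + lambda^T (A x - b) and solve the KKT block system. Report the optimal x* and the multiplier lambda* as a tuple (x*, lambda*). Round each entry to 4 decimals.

Form the Lagrangian:
  L(x, lambda) = (1/2) x^T Q x + c^T x + lambda^T (A x - b)
Stationarity (grad_x L = 0): Q x + c + A^T lambda = 0.
Primal feasibility: A x = b.

This gives the KKT block system:
  [ Q   A^T ] [ x     ]   [-c ]
  [ A    0  ] [ lambda ] = [ b ]

Solving the linear system:
  x*      = (0.2181, -0.5352, 0.0418)
  lambda* = (-0.822)
  f(x*)   = 0.1074

x* = (0.2181, -0.5352, 0.0418), lambda* = (-0.822)


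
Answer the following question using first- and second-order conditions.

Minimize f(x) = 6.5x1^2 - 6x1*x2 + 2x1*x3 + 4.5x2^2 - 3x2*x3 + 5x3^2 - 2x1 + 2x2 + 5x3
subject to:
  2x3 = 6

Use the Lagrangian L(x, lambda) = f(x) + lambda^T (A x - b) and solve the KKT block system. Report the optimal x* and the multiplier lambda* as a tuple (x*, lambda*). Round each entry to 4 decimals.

Form the Lagrangian:
  L(x, lambda) = (1/2) x^T Q x + c^T x + lambda^T (A x - b)
Stationarity (grad_x L = 0): Q x + c + A^T lambda = 0.
Primal feasibility: A x = b.

This gives the KKT block system:
  [ Q   A^T ] [ x     ]   [-c ]
  [ A    0  ] [ lambda ] = [ b ]

Solving the linear system:
  x*      = (0.0741, 0.8272, 3)
  lambda* = (-16.3333)
  f(x*)   = 57.2531

x* = (0.0741, 0.8272, 3), lambda* = (-16.3333)


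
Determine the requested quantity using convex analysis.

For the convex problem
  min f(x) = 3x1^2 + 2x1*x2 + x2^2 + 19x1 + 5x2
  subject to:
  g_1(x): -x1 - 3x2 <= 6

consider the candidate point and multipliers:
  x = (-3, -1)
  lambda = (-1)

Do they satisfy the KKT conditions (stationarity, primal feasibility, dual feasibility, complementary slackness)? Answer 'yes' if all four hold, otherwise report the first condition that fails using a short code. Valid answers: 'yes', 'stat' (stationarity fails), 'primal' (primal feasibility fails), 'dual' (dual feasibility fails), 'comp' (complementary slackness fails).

Gradient of f: grad f(x) = Q x + c = (-1, -3)
Constraint values g_i(x) = a_i^T x - b_i:
  g_1((-3, -1)) = 0
Stationarity residual: grad f(x) + sum_i lambda_i a_i = (0, 0)
  -> stationarity OK
Primal feasibility (all g_i <= 0): OK
Dual feasibility (all lambda_i >= 0): FAILS
Complementary slackness (lambda_i * g_i(x) = 0 for all i): OK

Verdict: the first failing condition is dual_feasibility -> dual.

dual


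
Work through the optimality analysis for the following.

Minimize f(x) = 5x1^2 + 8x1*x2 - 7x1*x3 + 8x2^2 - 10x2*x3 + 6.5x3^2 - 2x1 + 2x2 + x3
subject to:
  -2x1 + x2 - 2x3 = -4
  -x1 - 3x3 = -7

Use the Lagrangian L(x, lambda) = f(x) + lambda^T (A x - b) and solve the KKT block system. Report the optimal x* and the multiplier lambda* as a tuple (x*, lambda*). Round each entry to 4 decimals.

Form the Lagrangian:
  L(x, lambda) = (1/2) x^T Q x + c^T x + lambda^T (A x - b)
Stationarity (grad_x L = 0): Q x + c + A^T lambda = 0.
Primal feasibility: A x = b.

This gives the KKT block system:
  [ Q   A^T ] [ x     ]   [-c ]
  [ A    0  ] [ lambda ] = [ b ]

Solving the linear system:
  x*      = (0.474, 1.2987, 2.1753)
  lambda* = (-4.8172, 7.5364)
  f(x*)   = 18.6553

x* = (0.474, 1.2987, 2.1753), lambda* = (-4.8172, 7.5364)


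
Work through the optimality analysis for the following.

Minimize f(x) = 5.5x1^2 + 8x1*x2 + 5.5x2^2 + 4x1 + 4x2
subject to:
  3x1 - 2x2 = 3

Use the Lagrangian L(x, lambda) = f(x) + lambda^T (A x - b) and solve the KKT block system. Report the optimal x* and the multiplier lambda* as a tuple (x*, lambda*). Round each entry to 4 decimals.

Form the Lagrangian:
  L(x, lambda) = (1/2) x^T Q x + c^T x + lambda^T (A x - b)
Stationarity (grad_x L = 0): Q x + c + A^T lambda = 0.
Primal feasibility: A x = b.

This gives the KKT block system:
  [ Q   A^T ] [ x     ]   [-c ]
  [ A    0  ] [ lambda ] = [ b ]

Solving the linear system:
  x*      = (0.4477, -0.8285)
  lambda* = (-0.7657)
  f(x*)   = 0.387

x* = (0.4477, -0.8285), lambda* = (-0.7657)


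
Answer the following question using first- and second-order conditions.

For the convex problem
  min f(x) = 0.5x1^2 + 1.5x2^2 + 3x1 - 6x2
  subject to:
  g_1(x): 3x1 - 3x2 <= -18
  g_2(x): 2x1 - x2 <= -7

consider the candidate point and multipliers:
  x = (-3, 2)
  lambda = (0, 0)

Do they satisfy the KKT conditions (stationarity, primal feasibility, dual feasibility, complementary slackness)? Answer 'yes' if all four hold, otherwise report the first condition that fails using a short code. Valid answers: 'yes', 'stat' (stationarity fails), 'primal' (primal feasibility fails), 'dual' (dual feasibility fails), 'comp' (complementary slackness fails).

Gradient of f: grad f(x) = Q x + c = (0, 0)
Constraint values g_i(x) = a_i^T x - b_i:
  g_1((-3, 2)) = 3
  g_2((-3, 2)) = -1
Stationarity residual: grad f(x) + sum_i lambda_i a_i = (0, 0)
  -> stationarity OK
Primal feasibility (all g_i <= 0): FAILS
Dual feasibility (all lambda_i >= 0): OK
Complementary slackness (lambda_i * g_i(x) = 0 for all i): OK

Verdict: the first failing condition is primal_feasibility -> primal.

primal


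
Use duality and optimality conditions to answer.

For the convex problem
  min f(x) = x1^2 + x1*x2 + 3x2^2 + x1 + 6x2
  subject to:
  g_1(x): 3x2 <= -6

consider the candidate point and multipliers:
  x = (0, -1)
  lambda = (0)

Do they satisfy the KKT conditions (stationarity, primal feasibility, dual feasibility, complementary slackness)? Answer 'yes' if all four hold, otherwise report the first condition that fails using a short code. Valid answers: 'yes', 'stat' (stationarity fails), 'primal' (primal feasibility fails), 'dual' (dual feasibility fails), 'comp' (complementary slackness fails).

Gradient of f: grad f(x) = Q x + c = (0, 0)
Constraint values g_i(x) = a_i^T x - b_i:
  g_1((0, -1)) = 3
Stationarity residual: grad f(x) + sum_i lambda_i a_i = (0, 0)
  -> stationarity OK
Primal feasibility (all g_i <= 0): FAILS
Dual feasibility (all lambda_i >= 0): OK
Complementary slackness (lambda_i * g_i(x) = 0 for all i): OK

Verdict: the first failing condition is primal_feasibility -> primal.

primal


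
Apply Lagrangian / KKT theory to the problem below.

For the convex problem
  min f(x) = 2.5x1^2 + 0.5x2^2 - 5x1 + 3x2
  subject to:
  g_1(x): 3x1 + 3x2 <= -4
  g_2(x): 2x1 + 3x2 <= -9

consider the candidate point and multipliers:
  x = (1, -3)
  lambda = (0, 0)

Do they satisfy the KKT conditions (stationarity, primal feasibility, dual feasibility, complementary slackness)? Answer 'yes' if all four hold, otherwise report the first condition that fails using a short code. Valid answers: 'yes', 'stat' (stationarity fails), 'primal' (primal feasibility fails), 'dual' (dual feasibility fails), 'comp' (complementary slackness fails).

Gradient of f: grad f(x) = Q x + c = (0, 0)
Constraint values g_i(x) = a_i^T x - b_i:
  g_1((1, -3)) = -2
  g_2((1, -3)) = 2
Stationarity residual: grad f(x) + sum_i lambda_i a_i = (0, 0)
  -> stationarity OK
Primal feasibility (all g_i <= 0): FAILS
Dual feasibility (all lambda_i >= 0): OK
Complementary slackness (lambda_i * g_i(x) = 0 for all i): OK

Verdict: the first failing condition is primal_feasibility -> primal.

primal


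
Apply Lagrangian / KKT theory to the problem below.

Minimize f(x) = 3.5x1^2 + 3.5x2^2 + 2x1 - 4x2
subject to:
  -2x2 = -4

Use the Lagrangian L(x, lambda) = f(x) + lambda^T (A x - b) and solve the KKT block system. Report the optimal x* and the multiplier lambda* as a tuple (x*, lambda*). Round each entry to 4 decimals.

Form the Lagrangian:
  L(x, lambda) = (1/2) x^T Q x + c^T x + lambda^T (A x - b)
Stationarity (grad_x L = 0): Q x + c + A^T lambda = 0.
Primal feasibility: A x = b.

This gives the KKT block system:
  [ Q   A^T ] [ x     ]   [-c ]
  [ A    0  ] [ lambda ] = [ b ]

Solving the linear system:
  x*      = (-0.2857, 2)
  lambda* = (5)
  f(x*)   = 5.7143

x* = (-0.2857, 2), lambda* = (5)


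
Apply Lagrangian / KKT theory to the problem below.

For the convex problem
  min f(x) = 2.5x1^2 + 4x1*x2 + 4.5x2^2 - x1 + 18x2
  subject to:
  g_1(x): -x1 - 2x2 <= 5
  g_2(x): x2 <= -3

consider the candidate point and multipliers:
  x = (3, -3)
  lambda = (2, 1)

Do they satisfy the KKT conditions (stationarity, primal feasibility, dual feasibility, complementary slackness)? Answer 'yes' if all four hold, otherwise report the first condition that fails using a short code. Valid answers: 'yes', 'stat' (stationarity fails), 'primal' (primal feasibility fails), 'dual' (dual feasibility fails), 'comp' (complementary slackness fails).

Gradient of f: grad f(x) = Q x + c = (2, 3)
Constraint values g_i(x) = a_i^T x - b_i:
  g_1((3, -3)) = -2
  g_2((3, -3)) = 0
Stationarity residual: grad f(x) + sum_i lambda_i a_i = (0, 0)
  -> stationarity OK
Primal feasibility (all g_i <= 0): OK
Dual feasibility (all lambda_i >= 0): OK
Complementary slackness (lambda_i * g_i(x) = 0 for all i): FAILS

Verdict: the first failing condition is complementary_slackness -> comp.

comp


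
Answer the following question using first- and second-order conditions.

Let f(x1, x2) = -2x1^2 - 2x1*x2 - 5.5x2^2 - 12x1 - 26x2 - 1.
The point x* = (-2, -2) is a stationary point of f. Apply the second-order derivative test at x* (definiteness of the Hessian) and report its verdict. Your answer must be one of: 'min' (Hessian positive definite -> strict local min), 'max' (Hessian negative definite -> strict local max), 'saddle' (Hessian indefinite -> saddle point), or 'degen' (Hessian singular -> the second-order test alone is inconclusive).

Compute the Hessian H = grad^2 f:
  H = [[-4, -2], [-2, -11]]
Verify stationarity: grad f(x*) = H x* + g = (0, 0).
Eigenvalues of H: -11.5311, -3.4689.
Both eigenvalues < 0, so H is negative definite -> x* is a strict local max.

max


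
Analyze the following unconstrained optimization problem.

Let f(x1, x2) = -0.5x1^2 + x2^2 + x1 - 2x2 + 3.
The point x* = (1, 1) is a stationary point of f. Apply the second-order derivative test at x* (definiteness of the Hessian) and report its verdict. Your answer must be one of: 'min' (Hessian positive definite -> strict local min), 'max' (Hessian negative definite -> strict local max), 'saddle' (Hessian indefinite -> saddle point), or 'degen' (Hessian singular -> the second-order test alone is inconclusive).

Compute the Hessian H = grad^2 f:
  H = [[-1, 0], [0, 2]]
Verify stationarity: grad f(x*) = H x* + g = (0, 0).
Eigenvalues of H: -1, 2.
Eigenvalues have mixed signs, so H is indefinite -> x* is a saddle point.

saddle


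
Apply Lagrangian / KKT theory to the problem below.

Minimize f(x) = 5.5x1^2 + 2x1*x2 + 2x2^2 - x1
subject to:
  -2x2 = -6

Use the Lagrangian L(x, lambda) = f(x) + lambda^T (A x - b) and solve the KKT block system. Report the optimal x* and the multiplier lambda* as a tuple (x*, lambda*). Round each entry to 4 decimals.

Form the Lagrangian:
  L(x, lambda) = (1/2) x^T Q x + c^T x + lambda^T (A x - b)
Stationarity (grad_x L = 0): Q x + c + A^T lambda = 0.
Primal feasibility: A x = b.

This gives the KKT block system:
  [ Q   A^T ] [ x     ]   [-c ]
  [ A    0  ] [ lambda ] = [ b ]

Solving the linear system:
  x*      = (-0.4545, 3)
  lambda* = (5.5455)
  f(x*)   = 16.8636

x* = (-0.4545, 3), lambda* = (5.5455)


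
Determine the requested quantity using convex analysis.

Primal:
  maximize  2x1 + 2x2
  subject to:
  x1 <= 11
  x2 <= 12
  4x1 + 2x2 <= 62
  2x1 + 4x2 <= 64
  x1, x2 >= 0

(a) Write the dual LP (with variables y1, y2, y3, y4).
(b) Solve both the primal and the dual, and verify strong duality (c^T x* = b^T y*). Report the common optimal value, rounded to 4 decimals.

The standard primal-dual pair for 'max c^T x s.t. A x <= b, x >= 0' is:
  Dual:  min b^T y  s.t.  A^T y >= c,  y >= 0.

So the dual LP is:
  minimize  11y1 + 12y2 + 62y3 + 64y4
  subject to:
    y1 + 4y3 + 2y4 >= 2
    y2 + 2y3 + 4y4 >= 2
    y1, y2, y3, y4 >= 0

Solving the primal: x* = (10, 11).
  primal value c^T x* = 42.
Solving the dual: y* = (0, 0, 0.3333, 0.3333).
  dual value b^T y* = 42.
Strong duality: c^T x* = b^T y*. Confirmed.

42


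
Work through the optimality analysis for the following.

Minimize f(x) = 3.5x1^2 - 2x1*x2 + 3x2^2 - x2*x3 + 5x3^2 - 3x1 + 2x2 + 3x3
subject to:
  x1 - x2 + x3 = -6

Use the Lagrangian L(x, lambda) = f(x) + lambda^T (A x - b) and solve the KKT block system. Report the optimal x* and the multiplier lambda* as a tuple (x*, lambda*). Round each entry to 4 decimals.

Form the Lagrangian:
  L(x, lambda) = (1/2) x^T Q x + c^T x + lambda^T (A x - b)
Stationarity (grad_x L = 0): Q x + c + A^T lambda = 0.
Primal feasibility: A x = b.

This gives the KKT block system:
  [ Q   A^T ] [ x     ]   [-c ]
  [ A    0  ] [ lambda ] = [ b ]

Solving the linear system:
  x*      = (-1.8547, 2.0427, -2.1026)
  lambda* = (20.0684)
  f(x*)   = 61.8761

x* = (-1.8547, 2.0427, -2.1026), lambda* = (20.0684)


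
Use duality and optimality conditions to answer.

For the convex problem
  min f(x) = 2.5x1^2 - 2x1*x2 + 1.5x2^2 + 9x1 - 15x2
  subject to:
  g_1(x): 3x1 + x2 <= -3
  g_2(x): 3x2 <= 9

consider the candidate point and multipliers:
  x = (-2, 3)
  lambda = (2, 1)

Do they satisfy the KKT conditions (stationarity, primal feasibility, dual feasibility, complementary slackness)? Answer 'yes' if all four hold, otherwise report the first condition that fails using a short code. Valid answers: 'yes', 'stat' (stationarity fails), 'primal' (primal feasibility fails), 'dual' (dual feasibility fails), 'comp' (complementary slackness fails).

Gradient of f: grad f(x) = Q x + c = (-7, -2)
Constraint values g_i(x) = a_i^T x - b_i:
  g_1((-2, 3)) = 0
  g_2((-2, 3)) = 0
Stationarity residual: grad f(x) + sum_i lambda_i a_i = (-1, 3)
  -> stationarity FAILS
Primal feasibility (all g_i <= 0): OK
Dual feasibility (all lambda_i >= 0): OK
Complementary slackness (lambda_i * g_i(x) = 0 for all i): OK

Verdict: the first failing condition is stationarity -> stat.

stat


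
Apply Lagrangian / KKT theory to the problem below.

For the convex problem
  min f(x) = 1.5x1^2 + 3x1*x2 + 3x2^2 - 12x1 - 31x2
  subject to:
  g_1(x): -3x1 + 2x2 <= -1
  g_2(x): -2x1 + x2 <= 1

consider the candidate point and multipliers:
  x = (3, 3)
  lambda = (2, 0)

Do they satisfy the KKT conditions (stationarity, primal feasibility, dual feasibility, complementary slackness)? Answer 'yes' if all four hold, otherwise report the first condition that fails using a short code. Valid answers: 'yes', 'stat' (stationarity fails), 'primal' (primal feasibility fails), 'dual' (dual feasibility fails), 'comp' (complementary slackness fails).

Gradient of f: grad f(x) = Q x + c = (6, -4)
Constraint values g_i(x) = a_i^T x - b_i:
  g_1((3, 3)) = -2
  g_2((3, 3)) = -4
Stationarity residual: grad f(x) + sum_i lambda_i a_i = (0, 0)
  -> stationarity OK
Primal feasibility (all g_i <= 0): OK
Dual feasibility (all lambda_i >= 0): OK
Complementary slackness (lambda_i * g_i(x) = 0 for all i): FAILS

Verdict: the first failing condition is complementary_slackness -> comp.

comp


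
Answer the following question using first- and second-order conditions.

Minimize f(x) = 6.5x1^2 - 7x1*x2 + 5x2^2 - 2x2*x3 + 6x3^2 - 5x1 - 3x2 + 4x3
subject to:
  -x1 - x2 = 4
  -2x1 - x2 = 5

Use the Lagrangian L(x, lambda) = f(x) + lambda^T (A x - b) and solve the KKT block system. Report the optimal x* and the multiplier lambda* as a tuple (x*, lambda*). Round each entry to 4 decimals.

Form the Lagrangian:
  L(x, lambda) = (1/2) x^T Q x + c^T x + lambda^T (A x - b)
Stationarity (grad_x L = 0): Q x + c + A^T lambda = 0.
Primal feasibility: A x = b.

This gives the KKT block system:
  [ Q   A^T ] [ x     ]   [-c ]
  [ A    0  ] [ lambda ] = [ b ]

Solving the linear system:
  x*      = (-1, -3, -0.8333)
  lambda* = (-51.6667, 27.3333)
  f(x*)   = 40.3333

x* = (-1, -3, -0.8333), lambda* = (-51.6667, 27.3333)
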